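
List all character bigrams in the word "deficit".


Word: "deficit" (length 7)
Number of bigrams = 7 - 2 + 1 = 6
  Position 0: "de"
  Position 1: "ef"
  Position 2: "fi"
  Position 3: "ic"
  Position 4: "ci"
  Position 5: "it"
Bigrams = "de", "ef", "fi", "ic", "ci", "it"


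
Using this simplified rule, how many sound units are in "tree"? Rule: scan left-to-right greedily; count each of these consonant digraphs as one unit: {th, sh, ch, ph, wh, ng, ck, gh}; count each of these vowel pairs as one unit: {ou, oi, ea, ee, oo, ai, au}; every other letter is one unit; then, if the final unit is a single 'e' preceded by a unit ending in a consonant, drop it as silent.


Word: "tree" (4 letters)
Left-to-right scan:
  1. 't' (letter)
  2. 'r' (letter)
  3. 'ee' (vowel-pair)
Units from scan: 3
Sound units = 3 units


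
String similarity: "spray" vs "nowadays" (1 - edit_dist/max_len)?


Word 1: "spray" (length 5)
Word 2: "nowadays" (length 8)
One optimal edit sequence:
  1. insert 'n'  (+1)
  2. insert 'o'  (+1)
  3. substitute 's' -> 'w'  (+1)
  4. substitute 'p' -> 'a'  (+1)
  5. substitute 'r' -> 'd'  (+1)
  6. keep 'a'
  7. keep 'y'
  8. insert 's'  (+1)
Edit distance = 6
Max length = max(5, 8) = 8
Similarity = 1 - 6/8
= 0.2500


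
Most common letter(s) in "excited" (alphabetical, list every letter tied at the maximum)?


Word: "excited"
Letter counts:
  'c': 1
  'd': 1
  'e': 2
  'i': 1
  't': 1
  'x': 1
Maximum count = 2
Most frequent = 'e' (2 times each)


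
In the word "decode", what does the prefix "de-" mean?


Prefix: de-
Example: decode = de- + code
Meaning = remove / reverse


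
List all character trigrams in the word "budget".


Word: "budget" (length 6)
Number of trigrams = 6 - 3 + 1 = 4
  Position 0: "bud"
  Position 1: "udg"
  Position 2: "dge"
  Position 3: "get"
Trigrams = "bud", "udg", "dge", "get"


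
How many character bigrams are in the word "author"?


Word: "author" (length 6)
Number of 2-grams = length - 2 + 1 = 6 - 2 + 1
= 5


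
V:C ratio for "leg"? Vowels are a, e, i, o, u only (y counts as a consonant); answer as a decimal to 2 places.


Word: "leg"
Vowels (a,e,i,o,u): 1
Consonants: 2
Ratio = 1/2
= 0.50


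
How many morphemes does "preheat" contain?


Word: "preheat"
Morphemes: pre- | heat
Each morpheme carries meaning
= 2 morphemes


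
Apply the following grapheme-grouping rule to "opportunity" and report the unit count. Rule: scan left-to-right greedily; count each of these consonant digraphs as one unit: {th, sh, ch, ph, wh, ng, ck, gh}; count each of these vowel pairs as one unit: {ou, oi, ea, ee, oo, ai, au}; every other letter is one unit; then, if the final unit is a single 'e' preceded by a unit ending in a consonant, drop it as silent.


Word: "opportunity" (11 letters)
Left-to-right scan:
  (1) 'o' (letter)
  (2) 'p' (letter)
  (3) 'p' (letter)
  (4) 'o' (letter)
  (5) 'r' (letter)
  (6) 't' (letter)
  (7) 'u' (letter)
  (8) 'n' (letter)
  (9) 'i' (letter)
  (10) 't' (letter)
  (11) 'y' (letter)
Units from scan: 11
Sound units = 11 units


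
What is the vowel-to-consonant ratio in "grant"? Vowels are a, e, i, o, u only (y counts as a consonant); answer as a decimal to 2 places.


Word: "grant"
Vowels (a,e,i,o,u): 1
Consonants: 4
Ratio = 1/4
= 0.25


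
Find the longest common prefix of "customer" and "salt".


Word 1: "customer"
Word 2: "salt"
Comparing from start:
  Pos 0: 'c' != 's' (stop)
LCP = "" (length 0)


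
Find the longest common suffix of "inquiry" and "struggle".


Word 1: "inquiry"
Word 2: "struggle"
Comparing from end:
  Pos -1: 'y' != 'e' (stop)
LCS = "" (length 0)


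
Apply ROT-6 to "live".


Word: "live"
Shift: 6
Each letter → (letter + shift) mod 26:
  'l' (11) + 6 = 17 → 'r'
  'i' (8) + 6 = 14 → 'o'
  'v' (21) + 6 = 1 → 'b'
  'e' (4) + 6 = 10 → 'k'
Result = "robk"


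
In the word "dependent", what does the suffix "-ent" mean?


Suffix: -ent
As in: dependent -> depend + -ent
Meaning = one who / that which


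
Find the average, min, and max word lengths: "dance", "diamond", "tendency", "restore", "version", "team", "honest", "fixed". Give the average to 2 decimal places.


Lengths: "dance"=5, "diamond"=7, "tendency"=8, "restore"=7, "version"=7, "team"=4, "honest"=6, "fixed"=5
Sum = 49, Count = 8
Average = 49/8 = 6.13
= avg=6.13, min=4, max=8


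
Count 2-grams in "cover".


Word: "cover" (length 5)
Number of 2-grams = length - 2 + 1 = 5 - 2 + 1
= 4


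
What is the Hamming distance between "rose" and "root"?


Comparing character by character (same length = 4):
  Pos 0: 'r' vs 'r' =
  Pos 1: 'o' vs 'o' =
  Pos 2: 's' vs 'o' !=
  Pos 3: 'e' vs 't' !=
Hamming distance = 2


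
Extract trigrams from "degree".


Word: "degree" (length 6)
Number of trigrams = 6 - 3 + 1 = 4
  Position 0: "deg"
  Position 1: "egr"
  Position 2: "gre"
  Position 3: "ree"
Trigrams = "deg", "egr", "gre", "ree"


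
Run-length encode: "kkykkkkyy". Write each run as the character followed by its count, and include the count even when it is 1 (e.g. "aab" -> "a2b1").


String: "kkykkkkyy"
Scanning for consecutive runs:
  'k' x 2
  'y' x 1
  'k' x 4
  'y' x 2
RLE = "k2y1k4y2"


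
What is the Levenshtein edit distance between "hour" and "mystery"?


Word 1: "hour" (length 4)
Word 2: "mystery" (length 7)
One optimal edit sequence (insert/delete/substitute each cost 1):
  1. insert 'm'  (+1)
  2. insert 'y'  (+1)
  3. substitute 'h' -> 's'  (+1)
  4. substitute 'o' -> 't'  (+1)
  5. substitute 'u' -> 'e'  (+1)
  6. keep 'r'
  7. insert 'y'  (+1)
Total edit operations: 6
Edit distance = 6


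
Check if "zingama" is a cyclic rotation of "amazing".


Word: "amazing", Candidate: "zingama"
Method: check if candidate is substring of word+word
"amazingamazing" contains "zingama"? Yes
Is rotation = Yes


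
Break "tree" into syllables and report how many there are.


Word: "tree"
Syllable breakdown: tree
Counting: 1 part
= 1 syllable


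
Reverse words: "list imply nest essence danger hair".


Original: "list imply nest essence danger hair"
Words (1..n): list | imply | nest | essence | danger | hair
Reversed (n..1): hair | danger | essence | nest | imply | list
Result = "hair danger essence nest imply list"


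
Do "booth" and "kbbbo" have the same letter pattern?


Pattern of "booth": [0, 1, 1, 2, 3]
Pattern of "kbbbo": [0, 1, 1, 1, 2]
Patterns do not match
Same pattern = No


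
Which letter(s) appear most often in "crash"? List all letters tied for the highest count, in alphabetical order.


Word: "crash"
Letter counts:
  'a': 1
  'c': 1
  'h': 1
  'r': 1
  's': 1
Maximum count = 1
Most frequent = 'a', 'c', 'h', 'r', 's' (1 time each)


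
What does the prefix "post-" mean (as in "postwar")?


Prefix: post-
Example: postwar (post- + war)
Meaning = after


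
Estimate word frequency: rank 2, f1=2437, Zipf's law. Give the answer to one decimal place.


Zipf's law: f(r) = f(1) / r
f(1) = 2437
f(2) = 2437 / 2
= 1218.5 occurrences


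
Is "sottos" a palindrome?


Word: "sottos"
Reversed: "sottos"
Forward == Backward? sottos == sottos
Palindrome = Yes


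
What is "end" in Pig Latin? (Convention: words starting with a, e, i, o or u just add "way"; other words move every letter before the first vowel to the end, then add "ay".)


Word: "end"
Starts with vowel → add 'way'
Pig Latin = "endway"


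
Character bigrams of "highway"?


Word: "highway" (length 7)
Number of bigrams = 7 - 2 + 1 = 6
  Position 0: "hi"
  Position 1: "ig"
  Position 2: "gh"
  Position 3: "hw"
  Position 4: "wa"
  Position 5: "ay"
Bigrams = "hi", "ig", "gh", "hw", "wa", "ay"


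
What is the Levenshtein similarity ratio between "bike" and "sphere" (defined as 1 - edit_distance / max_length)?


Word 1: "bike" (length 4)
Word 2: "sphere" (length 6)
One optimal edit sequence:
  1. insert 's'  (+1)
  2. insert 'p'  (+1)
  3. substitute 'b' -> 'h'  (+1)
  4. substitute 'i' -> 'e'  (+1)
  5. substitute 'k' -> 'r'  (+1)
  6. keep 'e'
Edit distance = 5
Max length = max(4, 6) = 6
Similarity = 1 - 5/6
= 0.1667


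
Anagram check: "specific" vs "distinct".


Word 1: "specific" → sorted: ccefiips
Word 2: "distinct" → sorted: cdiinstt
Same letters? ccefiips != cdiinstt
Anagram = No


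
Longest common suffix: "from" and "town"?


Word 1: "from"
Word 2: "town"
Comparing from end:
  Pos -1: 'm' != 'n' (stop)
LCS = "" (length 0)


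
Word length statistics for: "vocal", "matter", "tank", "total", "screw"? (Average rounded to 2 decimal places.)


Lengths: "vocal"=5, "matter"=6, "tank"=4, "total"=5, "screw"=5
Sum = 25, Count = 5
Average = 25/5 = 5.00
= avg=5.00, min=4, max=6


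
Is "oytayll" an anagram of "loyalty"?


Word 1: "loyalty" → sorted: allotyy
Word 2: "oytayll" → sorted: allotyy
Same letters? allotyy == allotyy
Anagram = Yes


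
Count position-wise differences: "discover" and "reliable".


Comparing character by character (same length = 8):
  Pos 0: 'd' vs 'r' !=
  Pos 1: 'i' vs 'e' !=
  Pos 2: 's' vs 'l' !=
  Pos 3: 'c' vs 'i' !=
  Pos 4: 'o' vs 'a' !=
  Pos 5: 'v' vs 'b' !=
  Pos 6: 'e' vs 'l' !=
  Pos 7: 'r' vs 'e' !=
Hamming distance = 8


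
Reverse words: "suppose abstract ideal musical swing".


Original: "suppose abstract ideal musical swing"
Words (1..n): suppose | abstract | ideal | musical | swing
Reversed (n..1): swing | musical | ideal | abstract | suppose
Result = "swing musical ideal abstract suppose"


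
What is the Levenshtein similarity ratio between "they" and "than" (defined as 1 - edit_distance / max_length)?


Word 1: "they" (length 4)
Word 2: "than" (length 4)
One optimal edit sequence:
  1. keep 't'
  2. keep 'h'
  3. substitute 'e' -> 'a'  (+1)
  4. substitute 'y' -> 'n'  (+1)
Edit distance = 2
Max length = max(4, 4) = 4
Similarity = 1 - 2/4
= 0.5000


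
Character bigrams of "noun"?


Word: "noun" (length 4)
Number of bigrams = 4 - 2 + 1 = 3
  Position 0: "no"
  Position 1: "ou"
  Position 2: "un"
Bigrams = "no", "ou", "un"


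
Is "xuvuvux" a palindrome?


Word: "xuvuvux"
Reversed: "xuvuvux"
Forward == Backward? xuvuvux == xuvuvux
Palindrome = Yes


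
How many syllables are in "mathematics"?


Word: "mathematics"
Syllable breakdown: math-e-mat-ics
Counting: 4 parts
= 4 syllables


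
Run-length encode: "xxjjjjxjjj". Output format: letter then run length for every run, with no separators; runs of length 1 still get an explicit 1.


String: "xxjjjjxjjj"
Scanning for consecutive runs:
  'x' x 2
  'j' x 4
  'x' x 1
  'j' x 3
RLE = "x2j4x1j3"


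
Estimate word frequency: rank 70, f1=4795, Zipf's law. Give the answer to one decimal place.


Zipf's law: f(r) = f(1) / r
f(1) = 4795
f(70) = 4795 / 70
= 68.5 occurrences


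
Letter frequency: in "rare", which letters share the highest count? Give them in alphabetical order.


Word: "rare"
Letter counts:
  'a': 1
  'e': 1
  'r': 2
Maximum count = 2
Most frequent = 'r' (2 times each)


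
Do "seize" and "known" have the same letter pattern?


Pattern of "seize": [0, 1, 2, 3, 1]
Pattern of "known": [0, 1, 2, 3, 1]
Patterns match
Same pattern = Yes


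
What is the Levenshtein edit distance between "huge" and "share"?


Word 1: "huge" (length 4)
Word 2: "share" (length 5)
One optimal edit sequence (insert/delete/substitute each cost 1):
  1. insert 's'  (+1)
  2. keep 'h'
  3. substitute 'u' -> 'a'  (+1)
  4. substitute 'g' -> 'r'  (+1)
  5. keep 'e'
Total edit operations: 3
Edit distance = 3


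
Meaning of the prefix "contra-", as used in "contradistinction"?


Prefix: contra-
As in: contradistinction -> contra- + distinction
Meaning = against


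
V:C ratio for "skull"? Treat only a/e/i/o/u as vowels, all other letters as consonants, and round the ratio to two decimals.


Word: "skull"
Vowels (a,e,i,o,u): 1
Consonants: 4
Ratio = 1/4
= 0.25


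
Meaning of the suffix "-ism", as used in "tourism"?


Suffix: -ism
Example: tourism = tour + -ism
Meaning = belief / practice


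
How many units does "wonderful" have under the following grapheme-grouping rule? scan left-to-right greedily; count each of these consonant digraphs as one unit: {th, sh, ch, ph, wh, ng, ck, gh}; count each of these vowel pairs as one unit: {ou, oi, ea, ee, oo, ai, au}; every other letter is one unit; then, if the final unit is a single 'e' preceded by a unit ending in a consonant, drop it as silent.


Word: "wonderful" (9 letters)
Left-to-right scan:
  1. 'w' (letter)
  2. 'o' (letter)
  3. 'n' (letter)
  4. 'd' (letter)
  5. 'e' (letter)
  6. 'r' (letter)
  7. 'f' (letter)
  8. 'u' (letter)
  9. 'l' (letter)
Units from scan: 9
Sound units = 9 units


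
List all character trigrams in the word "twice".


Word: "twice" (length 5)
Number of trigrams = 5 - 3 + 1 = 3
  Position 0: "twi"
  Position 1: "wic"
  Position 2: "ice"
Trigrams = "twi", "wic", "ice"


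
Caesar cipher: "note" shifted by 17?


Word: "note"
Shift: 17
Each letter → (letter + shift) mod 26:
  'n' (13) + 17 = 4 → 'e'
  'o' (14) + 17 = 5 → 'f'
  't' (19) + 17 = 10 → 'k'
  'e' (4) + 17 = 21 → 'v'
Result = "efkv"


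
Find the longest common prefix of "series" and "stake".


Word 1: "series"
Word 2: "stake"
Comparing from start:
  Pos 0: 's' == 's'
  Pos 1: 'e' != 't' (stop)
LCP = "s" (length 1)


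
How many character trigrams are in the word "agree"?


Word: "agree" (length 5)
Number of 3-grams = length - 3 + 1 = 5 - 3 + 1
= 3


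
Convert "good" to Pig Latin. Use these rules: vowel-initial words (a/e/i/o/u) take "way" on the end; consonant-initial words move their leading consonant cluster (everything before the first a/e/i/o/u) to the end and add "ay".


Word: "good"
Starts with consonant(s) → move to end, add 'ay'
Consonant cluster: "g"
Pig Latin = "oodgay"


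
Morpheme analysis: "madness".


Word: "madness"
Morphemes: mad / -ness
Each morpheme carries meaning
= 2 morphemes


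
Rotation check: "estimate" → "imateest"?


Word: "estimate", Candidate: "imateest"
Method: check if candidate is substring of word+word
"estimateestimate" contains "imateest"? Yes
Is rotation = Yes


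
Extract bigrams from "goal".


Word: "goal" (length 4)
Number of bigrams = 4 - 2 + 1 = 3
  Position 0: "go"
  Position 1: "oa"
  Position 2: "al"
Bigrams = "go", "oa", "al"


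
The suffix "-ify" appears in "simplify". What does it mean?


Suffix: -ify
Example: simplify (simple + -ify, with a spelling change)
Meaning = to make


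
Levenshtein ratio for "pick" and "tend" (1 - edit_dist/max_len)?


Word 1: "pick" (length 4)
Word 2: "tend" (length 4)
One optimal edit sequence:
  1. substitute 'p' -> 't'  (+1)
  2. substitute 'i' -> 'e'  (+1)
  3. substitute 'c' -> 'n'  (+1)
  4. substitute 'k' -> 'd'  (+1)
Edit distance = 4
Max length = max(4, 4) = 4
Similarity = 1 - 4/4
= 0.0000


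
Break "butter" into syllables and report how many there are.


Word: "butter"
Syllable breakdown: but · ter
Counting: 2 parts
= 2 syllables


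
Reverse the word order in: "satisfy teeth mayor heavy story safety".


Original: "satisfy teeth mayor heavy story safety"
Words (1..n): satisfy | teeth | mayor | heavy | story | safety
Reversed (n..1): safety | story | heavy | mayor | teeth | satisfy
Result = "safety story heavy mayor teeth satisfy"


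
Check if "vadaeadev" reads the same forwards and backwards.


Word: "vadaeadev"
Reversed: "vedaeadav"
Forward == Backward? vadaeadev != vedaeadav
Palindrome = No


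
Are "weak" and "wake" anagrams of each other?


Word 1: "weak" → sorted: aekw
Word 2: "wake" → sorted: aekw
Same letters? aekw == aekw
Anagram = Yes


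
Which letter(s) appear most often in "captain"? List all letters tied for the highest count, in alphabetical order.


Word: "captain"
Letter counts:
  'a': 2
  'c': 1
  'i': 1
  'n': 1
  'p': 1
  't': 1
Maximum count = 2
Most frequent = 'a' (2 times each)


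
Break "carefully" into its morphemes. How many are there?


Word: "carefully"
Morphemes: care / -ful / -ly
Each morpheme carries meaning
= 3 morphemes


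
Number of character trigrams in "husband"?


Word: "husband" (length 7)
Number of 3-grams = length - 3 + 1 = 7 - 3 + 1
= 5


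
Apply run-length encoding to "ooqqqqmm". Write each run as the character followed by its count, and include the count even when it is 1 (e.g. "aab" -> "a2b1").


String: "ooqqqqmm"
Scanning for consecutive runs:
  'o' x 2
  'q' x 4
  'm' x 2
RLE = "o2q4m2"


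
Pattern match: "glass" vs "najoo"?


Pattern of "glass": [0, 1, 2, 3, 3]
Pattern of "najoo": [0, 1, 2, 3, 3]
Patterns match
Same pattern = Yes


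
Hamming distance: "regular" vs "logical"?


Comparing character by character (same length = 7):
  Pos 0: 'r' vs 'l' !=
  Pos 1: 'e' vs 'o' !=
  Pos 2: 'g' vs 'g' =
  Pos 3: 'u' vs 'i' !=
  Pos 4: 'l' vs 'c' !=
  Pos 5: 'a' vs 'a' =
  Pos 6: 'r' vs 'l' !=
Hamming distance = 5


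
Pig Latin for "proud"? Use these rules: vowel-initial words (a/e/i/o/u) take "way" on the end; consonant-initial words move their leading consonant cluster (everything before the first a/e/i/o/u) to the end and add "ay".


Word: "proud"
Starts with consonant(s) → move to end, add 'ay'
Consonant cluster: "pr"
Pig Latin = "oudpray"


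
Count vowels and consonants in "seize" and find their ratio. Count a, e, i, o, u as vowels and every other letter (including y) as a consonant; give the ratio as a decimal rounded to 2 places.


Word: "seize"
Vowels (a,e,i,o,u): 3
Consonants: 2
Ratio = 3/2
= 1.50


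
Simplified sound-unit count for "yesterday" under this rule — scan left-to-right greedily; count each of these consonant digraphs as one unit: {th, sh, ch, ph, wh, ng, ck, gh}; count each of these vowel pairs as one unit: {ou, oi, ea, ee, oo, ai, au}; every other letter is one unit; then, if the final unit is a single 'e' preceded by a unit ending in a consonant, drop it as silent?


Word: "yesterday" (9 letters)
Left-to-right scan:
  [1] 'y' (letter)
  [2] 'e' (letter)
  [3] 's' (letter)
  [4] 't' (letter)
  [5] 'e' (letter)
  [6] 'r' (letter)
  [7] 'd' (letter)
  [8] 'a' (letter)
  [9] 'y' (letter)
Units from scan: 9
Sound units = 9 units


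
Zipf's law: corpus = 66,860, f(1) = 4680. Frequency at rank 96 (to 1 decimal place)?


Zipf's law: f(r) = f(1) / r
f(1) = 4680
f(96) = 4680 / 96
= 48.8 occurrences


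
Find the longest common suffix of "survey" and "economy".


Word 1: "survey"
Word 2: "economy"
Comparing from end:
  Pos -1: 'y' == 'y'
  Pos -2: 'e' != 'm' (stop)
LCS = "y" (length 1)


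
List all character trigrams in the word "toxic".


Word: "toxic" (length 5)
Number of trigrams = 5 - 3 + 1 = 3
  Position 0: "tox"
  Position 1: "oxi"
  Position 2: "xic"
Trigrams = "tox", "oxi", "xic"


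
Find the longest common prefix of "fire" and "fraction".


Word 1: "fire"
Word 2: "fraction"
Comparing from start:
  Pos 0: 'f' == 'f'
  Pos 1: 'i' != 'r' (stop)
LCP = "f" (length 1)


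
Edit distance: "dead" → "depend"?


Word 1: "dead" (length 4)
Word 2: "depend" (length 6)
One optimal edit sequence (insert/delete/substitute each cost 1):
  1. keep 'd'
  2. insert 'e'  (+1)
  3. insert 'p'  (+1)
  4. keep 'e'
  5. substitute 'a' -> 'n'  (+1)
  6. keep 'd'
Total edit operations: 3
Edit distance = 3


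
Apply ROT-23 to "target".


Word: "target"
Shift: 23
Each letter → (letter + shift) mod 26:
  't' (19) + 23 = 16 → 'q'
  'a' (0) + 23 = 23 → 'x'
  'r' (17) + 23 = 14 → 'o'
  'g' (6) + 23 = 3 → 'd'
  'e' (4) + 23 = 1 → 'b'
  't' (19) + 23 = 16 → 'q'
Result = "qxodbq"


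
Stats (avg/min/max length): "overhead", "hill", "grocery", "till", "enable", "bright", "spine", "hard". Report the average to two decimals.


Lengths: "overhead"=8, "hill"=4, "grocery"=7, "till"=4, "enable"=6, "bright"=6, "spine"=5, "hard"=4
Sum = 44, Count = 8
Average = 44/8 = 5.50
= avg=5.50, min=4, max=8


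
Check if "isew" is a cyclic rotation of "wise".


Word: "wise", Candidate: "isew"
Method: check if candidate is substring of word+word
"wisewise" contains "isew"? Yes
Is rotation = Yes


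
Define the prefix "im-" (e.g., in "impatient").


Prefix: im-
As in: impatient -> im- + patient
Meaning = not / into


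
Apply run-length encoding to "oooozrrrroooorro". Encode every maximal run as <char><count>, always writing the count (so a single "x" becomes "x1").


String: "oooozrrrroooorro"
Scanning for consecutive runs:
  'o' x 4
  'z' x 1
  'r' x 4
  'o' x 4
  'r' x 2
  'o' x 1
RLE = "o4z1r4o4r2o1"


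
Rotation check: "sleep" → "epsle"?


Word: "sleep", Candidate: "epsle"
Method: check if candidate is substring of word+word
"sleepsleep" contains "epsle"? Yes
Is rotation = Yes


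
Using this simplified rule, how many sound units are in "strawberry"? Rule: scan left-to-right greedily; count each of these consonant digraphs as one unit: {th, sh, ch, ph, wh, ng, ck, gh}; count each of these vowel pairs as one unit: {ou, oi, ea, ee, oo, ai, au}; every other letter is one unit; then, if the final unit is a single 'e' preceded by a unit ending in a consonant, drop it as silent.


Word: "strawberry" (10 letters)
Left-to-right scan:
  1. 's' (letter)
  2. 't' (letter)
  3. 'r' (letter)
  4. 'a' (letter)
  5. 'w' (letter)
  6. 'b' (letter)
  7. 'e' (letter)
  8. 'r' (letter)
  9. 'r' (letter)
  10. 'y' (letter)
Units from scan: 10
Sound units = 10 units


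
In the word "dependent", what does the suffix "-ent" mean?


Suffix: -ent
As in: dependent -> depend + -ent
Meaning = one who / that which


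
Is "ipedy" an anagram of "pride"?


Word 1: "pride" → sorted: deipr
Word 2: "ipedy" → sorted: deipy
Same letters? deipr != deipy
Anagram = No


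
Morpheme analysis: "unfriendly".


Word: "unfriendly"
Morphemes: un- + friend + -ly
Each morpheme carries meaning
= 3 morphemes


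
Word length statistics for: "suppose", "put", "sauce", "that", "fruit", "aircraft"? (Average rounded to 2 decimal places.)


Lengths: "suppose"=7, "put"=3, "sauce"=5, "that"=4, "fruit"=5, "aircraft"=8
Sum = 32, Count = 6
Average = 32/6 = 5.33
= avg=5.33, min=3, max=8


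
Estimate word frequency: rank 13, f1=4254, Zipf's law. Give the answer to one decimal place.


Zipf's law: f(r) = f(1) / r
f(1) = 4254
f(13) = 4254 / 13
= 327.2 occurrences


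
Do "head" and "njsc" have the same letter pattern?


Pattern of "head": [0, 1, 2, 3]
Pattern of "njsc": [0, 1, 2, 3]
Patterns match
Same pattern = Yes


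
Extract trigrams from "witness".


Word: "witness" (length 7)
Number of trigrams = 7 - 3 + 1 = 5
  Position 0: "wit"
  Position 1: "itn"
  Position 2: "tne"
  Position 3: "nes"
  Position 4: "ess"
Trigrams = "wit", "itn", "tne", "nes", "ess"


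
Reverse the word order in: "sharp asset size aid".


Original: "sharp asset size aid"
Words (1..n): sharp | asset | size | aid
Reversed (n..1): aid | size | asset | sharp
Result = "aid size asset sharp"


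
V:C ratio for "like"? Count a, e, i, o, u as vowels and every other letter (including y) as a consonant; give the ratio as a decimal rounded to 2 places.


Word: "like"
Vowels (a,e,i,o,u): 2
Consonants: 2
Ratio = 2/2
= 1.00


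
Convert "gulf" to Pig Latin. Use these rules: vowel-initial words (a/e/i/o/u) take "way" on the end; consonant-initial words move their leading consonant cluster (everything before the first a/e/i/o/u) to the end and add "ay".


Word: "gulf"
Starts with consonant(s) → move to end, add 'ay'
Consonant cluster: "g"
Pig Latin = "ulfgay"


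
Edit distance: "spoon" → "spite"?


Word 1: "spoon" (length 5)
Word 2: "spite" (length 5)
One optimal edit sequence (insert/delete/substitute each cost 1):
  1. keep 's'
  2. keep 'p'
  3. substitute 'o' -> 'i'  (+1)
  4. substitute 'o' -> 't'  (+1)
  5. substitute 'n' -> 'e'  (+1)
Total edit operations: 3
Edit distance = 3


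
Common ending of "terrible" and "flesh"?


Word 1: "terrible"
Word 2: "flesh"
Comparing from end:
  Pos -1: 'e' != 'h' (stop)
LCS = "" (length 0)


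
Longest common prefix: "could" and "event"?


Word 1: "could"
Word 2: "event"
Comparing from start:
  Pos 0: 'c' != 'e' (stop)
LCP = "" (length 0)


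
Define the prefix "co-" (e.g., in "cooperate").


Prefix: co-
Example: cooperate (co- + operate)
Meaning = together


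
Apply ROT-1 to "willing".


Word: "willing"
Shift: 1
Each letter → (letter + shift) mod 26:
  'w' (22) + 1 = 23 → 'x'
  'i' (8) + 1 = 9 → 'j'
  'l' (11) + 1 = 12 → 'm'
  'l' (11) + 1 = 12 → 'm'
  'i' (8) + 1 = 9 → 'j'
  'n' (13) + 1 = 14 → 'o'
  'g' (6) + 1 = 7 → 'h'
Result = "xjmmjoh"


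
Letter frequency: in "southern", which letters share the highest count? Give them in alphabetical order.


Word: "southern"
Letter counts:
  'e': 1
  'h': 1
  'n': 1
  'o': 1
  'r': 1
  's': 1
  't': 1
  'u': 1
Maximum count = 1
Most frequent = 'e', 'h', 'n', 'o', 'r', 's', 't', 'u' (1 time each)


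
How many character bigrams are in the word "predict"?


Word: "predict" (length 7)
Number of 2-grams = length - 2 + 1 = 7 - 2 + 1
= 6


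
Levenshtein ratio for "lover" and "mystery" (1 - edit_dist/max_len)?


Word 1: "lover" (length 5)
Word 2: "mystery" (length 7)
One optimal edit sequence:
  1. insert 'm'  (+1)
  2. substitute 'l' -> 'y'  (+1)
  3. substitute 'o' -> 's'  (+1)
  4. substitute 'v' -> 't'  (+1)
  5. keep 'e'
  6. keep 'r'
  7. insert 'y'  (+1)
Edit distance = 5
Max length = max(5, 7) = 7
Similarity = 1 - 5/7
= 0.2857


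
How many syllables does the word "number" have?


Word: "number"
Syllable breakdown: num-ber
Counting: 2 parts
= 2 syllables


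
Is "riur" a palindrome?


Word: "riur"
Reversed: "ruir"
Forward == Backward? riur != ruir
Palindrome = No


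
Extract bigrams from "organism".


Word: "organism" (length 8)
Number of bigrams = 8 - 2 + 1 = 7
  Position 0: "or"
  Position 1: "rg"
  Position 2: "ga"
  Position 3: "an"
  Position 4: "ni"
  Position 5: "is"
  Position 6: "sm"
Bigrams = "or", "rg", "ga", "an", "ni", "is", "sm"


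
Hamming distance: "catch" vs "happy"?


Comparing character by character (same length = 5):
  Pos 0: 'c' vs 'h' !=
  Pos 1: 'a' vs 'a' =
  Pos 2: 't' vs 'p' !=
  Pos 3: 'c' vs 'p' !=
  Pos 4: 'h' vs 'y' !=
Hamming distance = 4


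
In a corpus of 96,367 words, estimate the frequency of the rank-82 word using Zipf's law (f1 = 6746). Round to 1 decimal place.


Zipf's law: f(r) = f(1) / r
f(1) = 6746
f(82) = 6746 / 82
= 82.3 occurrences


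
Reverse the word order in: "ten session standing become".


Original: "ten session standing become"
Words (1..n): ten | session | standing | become
Reversed (n..1): become | standing | session | ten
Result = "become standing session ten"


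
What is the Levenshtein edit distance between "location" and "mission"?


Word 1: "location" (length 8)
Word 2: "mission" (length 7)
One optimal edit sequence (insert/delete/substitute each cost 1):
  1. delete 'l'  (+1)
  2. substitute 'o' -> 'm'  (+1)
  3. substitute 'c' -> 'i'  (+1)
  4. substitute 'a' -> 's'  (+1)
  5. substitute 't' -> 's'  (+1)
  6. keep 'i'
  7. keep 'o'
  8. keep 'n'
Total edit operations: 5
Edit distance = 5


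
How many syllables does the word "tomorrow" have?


Word: "tomorrow"
Syllable breakdown: to / mor / row
Counting: 3 parts
= 3 syllables


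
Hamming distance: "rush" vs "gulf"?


Comparing character by character (same length = 4):
  Pos 0: 'r' vs 'g' !=
  Pos 1: 'u' vs 'u' =
  Pos 2: 's' vs 'l' !=
  Pos 3: 'h' vs 'f' !=
Hamming distance = 3


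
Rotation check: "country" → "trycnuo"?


Word: "country", Candidate: "trycnuo"
Method: check if candidate is substring of word+word
"countrycountry" contains "trycnuo"? No
Is rotation = No


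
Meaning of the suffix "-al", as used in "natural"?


Suffix: -al
Example: natural = nature + -al, with a spelling change
Meaning = relating to


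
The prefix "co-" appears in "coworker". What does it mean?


Prefix: co-
Example: coworker = co- + worker
Meaning = together


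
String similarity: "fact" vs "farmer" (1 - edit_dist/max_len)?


Word 1: "fact" (length 4)
Word 2: "farmer" (length 6)
One optimal edit sequence:
  1. keep 'f'
  2. keep 'a'
  3. insert 'r'  (+1)
  4. insert 'm'  (+1)
  5. substitute 'c' -> 'e'  (+1)
  6. substitute 't' -> 'r'  (+1)
Edit distance = 4
Max length = max(4, 6) = 6
Similarity = 1 - 4/6
= 0.3333


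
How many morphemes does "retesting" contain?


Word: "retesting"
Morphemes: re- | test | -ing
Each morpheme carries meaning
= 3 morphemes


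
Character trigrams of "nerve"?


Word: "nerve" (length 5)
Number of trigrams = 5 - 3 + 1 = 3
  Position 0: "ner"
  Position 1: "erv"
  Position 2: "rve"
Trigrams = "ner", "erv", "rve"


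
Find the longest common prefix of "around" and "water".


Word 1: "around"
Word 2: "water"
Comparing from start:
  Pos 0: 'a' != 'w' (stop)
LCP = "" (length 0)


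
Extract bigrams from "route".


Word: "route" (length 5)
Number of bigrams = 5 - 2 + 1 = 4
  Position 0: "ro"
  Position 1: "ou"
  Position 2: "ut"
  Position 3: "te"
Bigrams = "ro", "ou", "ut", "te"


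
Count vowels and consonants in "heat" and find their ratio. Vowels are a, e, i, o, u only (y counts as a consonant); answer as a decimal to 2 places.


Word: "heat"
Vowels (a,e,i,o,u): 2
Consonants: 2
Ratio = 2/2
= 1.00


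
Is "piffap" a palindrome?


Word: "piffap"
Reversed: "paffip"
Forward == Backward? piffap != paffip
Palindrome = No


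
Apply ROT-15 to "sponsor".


Word: "sponsor"
Shift: 15
Each letter → (letter + shift) mod 26:
  's' (18) + 15 = 7 → 'h'
  'p' (15) + 15 = 4 → 'e'
  'o' (14) + 15 = 3 → 'd'
  'n' (13) + 15 = 2 → 'c'
  's' (18) + 15 = 7 → 'h'
  'o' (14) + 15 = 3 → 'd'
  'r' (17) + 15 = 6 → 'g'
Result = "hedchdg"


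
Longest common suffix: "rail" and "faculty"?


Word 1: "rail"
Word 2: "faculty"
Comparing from end:
  Pos -1: 'l' != 'y' (stop)
LCS = "" (length 0)


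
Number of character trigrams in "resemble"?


Word: "resemble" (length 8)
Number of 3-grams = length - 3 + 1 = 8 - 3 + 1
= 6


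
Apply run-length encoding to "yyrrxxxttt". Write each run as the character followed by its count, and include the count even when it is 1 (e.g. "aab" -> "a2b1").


String: "yyrrxxxttt"
Scanning for consecutive runs:
  'y' x 2
  'r' x 2
  'x' x 3
  't' x 3
RLE = "y2r2x3t3"


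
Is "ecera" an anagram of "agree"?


Word 1: "agree" → sorted: aeegr
Word 2: "ecera" → sorted: aceer
Same letters? aeegr != aceer
Anagram = No


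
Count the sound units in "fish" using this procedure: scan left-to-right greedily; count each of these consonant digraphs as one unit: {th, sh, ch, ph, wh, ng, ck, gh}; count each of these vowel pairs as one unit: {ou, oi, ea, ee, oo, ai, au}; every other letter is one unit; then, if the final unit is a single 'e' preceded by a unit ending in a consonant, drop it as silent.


Word: "fish" (4 letters)
Left-to-right scan:
  1. 'f' (letter)
  2. 'i' (letter)
  3. 'sh' (digraph)
Units from scan: 3
Sound units = 3 units


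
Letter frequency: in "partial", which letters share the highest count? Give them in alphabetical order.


Word: "partial"
Letter counts:
  'a': 2
  'i': 1
  'l': 1
  'p': 1
  'r': 1
  't': 1
Maximum count = 2
Most frequent = 'a' (2 times each)


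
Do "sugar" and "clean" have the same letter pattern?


Pattern of "sugar": [0, 1, 2, 3, 4]
Pattern of "clean": [0, 1, 2, 3, 4]
Patterns match
Same pattern = Yes


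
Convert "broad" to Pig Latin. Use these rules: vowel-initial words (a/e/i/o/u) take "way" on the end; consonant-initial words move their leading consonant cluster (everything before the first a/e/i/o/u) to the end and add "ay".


Word: "broad"
Starts with consonant(s) → move to end, add 'ay'
Consonant cluster: "br"
Pig Latin = "oadbray"


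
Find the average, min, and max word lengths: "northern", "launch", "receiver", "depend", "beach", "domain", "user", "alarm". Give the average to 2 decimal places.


Lengths: "northern"=8, "launch"=6, "receiver"=8, "depend"=6, "beach"=5, "domain"=6, "user"=4, "alarm"=5
Sum = 48, Count = 8
Average = 48/8 = 6.00
= avg=6.00, min=4, max=8


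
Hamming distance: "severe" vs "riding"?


Comparing character by character (same length = 6):
  Pos 0: 's' vs 'r' !=
  Pos 1: 'e' vs 'i' !=
  Pos 2: 'v' vs 'd' !=
  Pos 3: 'e' vs 'i' !=
  Pos 4: 'r' vs 'n' !=
  Pos 5: 'e' vs 'g' !=
Hamming distance = 6


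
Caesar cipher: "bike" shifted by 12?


Word: "bike"
Shift: 12
Each letter → (letter + shift) mod 26:
  'b' (1) + 12 = 13 → 'n'
  'i' (8) + 12 = 20 → 'u'
  'k' (10) + 12 = 22 → 'w'
  'e' (4) + 12 = 16 → 'q'
Result = "nuwq"


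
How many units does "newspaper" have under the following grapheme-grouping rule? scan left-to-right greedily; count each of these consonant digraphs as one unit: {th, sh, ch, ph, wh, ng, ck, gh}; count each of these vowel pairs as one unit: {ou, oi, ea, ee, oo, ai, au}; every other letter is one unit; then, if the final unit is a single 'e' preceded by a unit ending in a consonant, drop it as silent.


Word: "newspaper" (9 letters)
Left-to-right scan:
  (1) 'n' (letter)
  (2) 'e' (letter)
  (3) 'w' (letter)
  (4) 's' (letter)
  (5) 'p' (letter)
  (6) 'a' (letter)
  (7) 'p' (letter)
  (8) 'e' (letter)
  (9) 'r' (letter)
Units from scan: 9
Sound units = 9 units


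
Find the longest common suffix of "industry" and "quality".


Word 1: "industry"
Word 2: "quality"
Comparing from end:
  Pos -1: 'y' == 'y'
  Pos -2: 'r' != 't' (stop)
LCS = "y" (length 1)


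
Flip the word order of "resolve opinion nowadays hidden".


Original: "resolve opinion nowadays hidden"
Words (1..n): resolve | opinion | nowadays | hidden
Reversed (n..1): hidden | nowadays | opinion | resolve
Result = "hidden nowadays opinion resolve"


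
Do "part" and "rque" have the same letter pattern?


Pattern of "part": [0, 1, 2, 3]
Pattern of "rque": [0, 1, 2, 3]
Patterns match
Same pattern = Yes


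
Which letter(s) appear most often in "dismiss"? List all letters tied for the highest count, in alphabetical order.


Word: "dismiss"
Letter counts:
  'd': 1
  'i': 2
  'm': 1
  's': 3
Maximum count = 3
Most frequent = 's' (3 times each)


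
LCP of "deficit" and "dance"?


Word 1: "deficit"
Word 2: "dance"
Comparing from start:
  Pos 0: 'd' == 'd'
  Pos 1: 'e' != 'a' (stop)
LCP = "d" (length 1)


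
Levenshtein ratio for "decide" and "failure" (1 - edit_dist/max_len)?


Word 1: "decide" (length 6)
Word 2: "failure" (length 7)
One optimal edit sequence:
  1. insert 'f'  (+1)
  2. substitute 'd' -> 'a'  (+1)
  3. substitute 'e' -> 'i'  (+1)
  4. substitute 'c' -> 'l'  (+1)
  5. substitute 'i' -> 'u'  (+1)
  6. substitute 'd' -> 'r'  (+1)
  7. keep 'e'
Edit distance = 6
Max length = max(6, 7) = 7
Similarity = 1 - 6/7
= 0.1429


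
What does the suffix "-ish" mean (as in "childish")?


Suffix: -ish
Example: childish = child + -ish
Meaning = somewhat / having the qualities of


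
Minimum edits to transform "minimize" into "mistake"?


Word 1: "minimize" (length 8)
Word 2: "mistake" (length 7)
One optimal edit sequence (insert/delete/substitute each cost 1):
  1. keep 'm'
  2. keep 'i'
  3. delete 'n'  (+1)
  4. substitute 'i' -> 's'  (+1)
  5. substitute 'm' -> 't'  (+1)
  6. substitute 'i' -> 'a'  (+1)
  7. substitute 'z' -> 'k'  (+1)
  8. keep 'e'
Total edit operations: 5
Edit distance = 5


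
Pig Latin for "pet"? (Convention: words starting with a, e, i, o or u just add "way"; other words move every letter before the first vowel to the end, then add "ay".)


Word: "pet"
Starts with consonant(s) → move to end, add 'ay'
Consonant cluster: "p"
Pig Latin = "etpay"


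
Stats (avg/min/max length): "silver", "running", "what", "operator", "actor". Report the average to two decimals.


Lengths: "silver"=6, "running"=7, "what"=4, "operator"=8, "actor"=5
Sum = 30, Count = 5
Average = 30/5 = 6.00
= avg=6.00, min=4, max=8


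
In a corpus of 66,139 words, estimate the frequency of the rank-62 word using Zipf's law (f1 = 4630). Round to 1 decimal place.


Zipf's law: f(r) = f(1) / r
f(1) = 4630
f(62) = 4630 / 62
= 74.7 occurrences


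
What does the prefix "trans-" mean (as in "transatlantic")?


Prefix: trans-
Example: transatlantic (trans- + atlantic)
Meaning = across


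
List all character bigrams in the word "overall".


Word: "overall" (length 7)
Number of bigrams = 7 - 2 + 1 = 6
  Position 0: "ov"
  Position 1: "ve"
  Position 2: "er"
  Position 3: "ra"
  Position 4: "al"
  Position 5: "ll"
Bigrams = "ov", "ve", "er", "ra", "al", "ll"


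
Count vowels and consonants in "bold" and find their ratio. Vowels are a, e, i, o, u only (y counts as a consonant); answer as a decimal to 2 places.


Word: "bold"
Vowels (a,e,i,o,u): 1
Consonants: 3
Ratio = 1/3
= 0.33


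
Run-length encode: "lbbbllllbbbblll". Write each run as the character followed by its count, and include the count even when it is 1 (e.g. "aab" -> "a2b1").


String: "lbbbllllbbbblll"
Scanning for consecutive runs:
  'l' x 1
  'b' x 3
  'l' x 4
  'b' x 4
  'l' x 3
RLE = "l1b3l4b4l3"


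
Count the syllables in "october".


Word: "october"
Syllable breakdown: oc · to · ber
Counting: 3 parts
= 3 syllables


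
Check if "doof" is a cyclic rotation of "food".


Word: "food", Candidate: "doof"
Method: check if candidate is substring of word+word
"foodfood" contains "doof"? No
Is rotation = No


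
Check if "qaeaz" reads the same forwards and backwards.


Word: "qaeaz"
Reversed: "zaeaq"
Forward == Backward? qaeaz != zaeaq
Palindrome = No


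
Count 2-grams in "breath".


Word: "breath" (length 6)
Number of 2-grams = length - 2 + 1 = 6 - 2 + 1
= 5


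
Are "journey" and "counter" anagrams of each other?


Word 1: "journey" → sorted: ejnoruy
Word 2: "counter" → sorted: cenortu
Same letters? ejnoruy != cenortu
Anagram = No


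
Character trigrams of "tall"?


Word: "tall" (length 4)
Number of trigrams = 4 - 3 + 1 = 2
  Position 0: "tal"
  Position 1: "all"
Trigrams = "tal", "all"


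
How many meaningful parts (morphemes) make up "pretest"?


Word: "pretest"
Morphemes: pre- / test
Each morpheme carries meaning
= 2 morphemes


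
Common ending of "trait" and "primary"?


Word 1: "trait"
Word 2: "primary"
Comparing from end:
  Pos -1: 't' != 'y' (stop)
LCS = "" (length 0)


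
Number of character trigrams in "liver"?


Word: "liver" (length 5)
Number of 3-grams = length - 3 + 1 = 5 - 3 + 1
= 3


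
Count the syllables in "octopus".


Word: "octopus"
Syllable breakdown: oc / to / pus
Counting: 3 parts
= 3 syllables


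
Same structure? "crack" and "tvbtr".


Pattern of "crack": [0, 1, 2, 0, 3]
Pattern of "tvbtr": [0, 1, 2, 0, 3]
Patterns match
Same pattern = Yes


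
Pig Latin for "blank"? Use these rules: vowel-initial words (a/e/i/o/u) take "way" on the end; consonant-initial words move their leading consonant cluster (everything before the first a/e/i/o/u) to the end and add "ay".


Word: "blank"
Starts with consonant(s) → move to end, add 'ay'
Consonant cluster: "bl"
Pig Latin = "ankblay"


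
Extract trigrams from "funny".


Word: "funny" (length 5)
Number of trigrams = 5 - 3 + 1 = 3
  Position 0: "fun"
  Position 1: "unn"
  Position 2: "nny"
Trigrams = "fun", "unn", "nny"


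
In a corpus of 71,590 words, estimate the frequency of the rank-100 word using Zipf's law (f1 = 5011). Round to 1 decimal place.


Zipf's law: f(r) = f(1) / r
f(1) = 5011
f(100) = 5011 / 100
= 50.1 occurrences


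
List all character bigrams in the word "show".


Word: "show" (length 4)
Number of bigrams = 4 - 2 + 1 = 3
  Position 0: "sh"
  Position 1: "ho"
  Position 2: "ow"
Bigrams = "sh", "ho", "ow"
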